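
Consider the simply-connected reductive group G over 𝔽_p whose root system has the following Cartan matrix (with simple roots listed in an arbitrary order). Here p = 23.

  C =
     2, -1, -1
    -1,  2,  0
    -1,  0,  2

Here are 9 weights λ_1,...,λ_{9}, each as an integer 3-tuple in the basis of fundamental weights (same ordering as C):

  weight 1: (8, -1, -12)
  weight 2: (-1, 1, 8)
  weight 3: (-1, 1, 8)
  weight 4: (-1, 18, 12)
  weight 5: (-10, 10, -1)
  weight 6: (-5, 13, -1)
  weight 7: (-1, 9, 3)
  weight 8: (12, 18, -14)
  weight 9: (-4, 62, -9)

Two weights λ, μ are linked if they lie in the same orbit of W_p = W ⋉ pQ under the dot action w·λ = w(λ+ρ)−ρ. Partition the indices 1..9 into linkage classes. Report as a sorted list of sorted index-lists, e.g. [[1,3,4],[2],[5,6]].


Type A_3, rank 3, |W|=24; reorder rows/cols to standard.

Each λ_j+ρ reduced to Ā_23; 3-tuples below use C's row order:

  [1] (0, 2, 9)
  [2] (0, 2, 9)
  [3] (0, 2, 9)
  [4] (0, 10, 4)
  [5] (0, 2, 9)
  [6] (0, 10, 4)
  [7] (0, 10, 4)
  [8] (0, 10, 4)
  [9] (6, 3, 6)

Partition of {1..9} into 3 W_23-dot-orbits:

[[1, 2, 3, 5], [4, 6, 7, 8], [9]]


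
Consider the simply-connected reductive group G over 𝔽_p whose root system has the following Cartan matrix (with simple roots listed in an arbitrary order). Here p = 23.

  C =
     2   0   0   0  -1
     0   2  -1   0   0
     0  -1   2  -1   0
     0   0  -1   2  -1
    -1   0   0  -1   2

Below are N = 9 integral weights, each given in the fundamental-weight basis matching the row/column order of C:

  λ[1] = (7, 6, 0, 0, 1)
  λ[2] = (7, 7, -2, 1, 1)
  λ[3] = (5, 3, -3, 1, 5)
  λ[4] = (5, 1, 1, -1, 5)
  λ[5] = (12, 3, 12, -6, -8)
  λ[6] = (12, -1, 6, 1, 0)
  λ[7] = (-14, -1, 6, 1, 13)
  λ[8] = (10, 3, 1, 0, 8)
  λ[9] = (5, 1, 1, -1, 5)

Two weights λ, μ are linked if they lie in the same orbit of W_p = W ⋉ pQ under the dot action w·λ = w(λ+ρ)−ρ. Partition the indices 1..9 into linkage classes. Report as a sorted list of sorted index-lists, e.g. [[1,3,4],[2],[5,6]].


Dynkin diagram of C (from the 8 off-diagonal −1 entries): A_5.

Ā_23 reps of the 9 weights (A_5, coords as presented):

  1: (8, 7, 1, 1, 2);  2: (8, 7, 1, 1, 2);  3: (6, 2, 2, 0, 6);  4: (6, 2, 2, 0, 6);  5: (1, 4, 1, 7, 5);  6: (13, 0, 7, 2, 1);  7: (13, 0, 7, 2, 1);  8: (7, 0, 2, 1, 9);  9: (6, 2, 2, 0, 6)

Linkage partition of the 9 weights (5 classes, p=23):

[[1, 2], [3, 4, 9], [5], [6, 7], [8]]


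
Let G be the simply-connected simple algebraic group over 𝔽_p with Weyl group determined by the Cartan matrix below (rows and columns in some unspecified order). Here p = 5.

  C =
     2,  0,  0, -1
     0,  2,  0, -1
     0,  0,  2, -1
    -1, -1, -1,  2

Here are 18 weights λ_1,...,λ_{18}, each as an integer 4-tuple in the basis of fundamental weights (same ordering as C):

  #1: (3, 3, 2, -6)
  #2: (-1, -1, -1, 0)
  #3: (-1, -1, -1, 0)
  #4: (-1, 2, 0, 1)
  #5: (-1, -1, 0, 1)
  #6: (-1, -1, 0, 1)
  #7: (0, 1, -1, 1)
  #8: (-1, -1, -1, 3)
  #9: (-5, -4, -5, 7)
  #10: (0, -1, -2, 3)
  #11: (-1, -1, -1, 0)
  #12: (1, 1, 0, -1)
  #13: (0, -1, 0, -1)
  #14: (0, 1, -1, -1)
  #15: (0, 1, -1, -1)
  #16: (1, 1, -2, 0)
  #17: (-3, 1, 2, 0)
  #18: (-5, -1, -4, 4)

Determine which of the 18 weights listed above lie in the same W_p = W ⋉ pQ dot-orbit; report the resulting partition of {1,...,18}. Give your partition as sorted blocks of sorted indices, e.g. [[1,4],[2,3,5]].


Type D_4, rank 4, |W|=192; reorder rows/cols to standard.

λ_j+ρ reflected into Ā_5 (⟨·,θ^∨⟩≤5); 4-tuples as given:

  λ_1 → (1, 1, 2, 0) · λ_2 → (0, 0, 0, 1) · λ_3 → (0, 0, 0, 1) · λ_4 → (1, 2, 0, 0) · λ_5 → (0, 0, 1, 2) · λ_6 → (0, 0, 1, 2) · λ_7 → (1, 2, 0, 0) · λ_8 → (0, 0, 0, 1) · λ_9 → (1, 0, 1, 0) · λ_10 → (1, 0, 1, 0) · λ_11 → (0, 0, 0, 1) · λ_12 → (2, 2, 1, 0) · λ_13 → (1, 0, 1, 0) · λ_14 → (1, 2, 0, 0) · λ_15 → (1, 2, 0, 0) · λ_16 → (2, 2, 1, 0) · λ_17 → (1, 1, 2, 0) · λ_18 → (2, 2, 1, 0)

Grouping the 18 weights by Ā_5-representative: 6 linkage classes.

[[1, 17], [2, 3, 8, 11], [4, 7, 14, 15], [5, 6], [9, 10, 13], [12, 16, 18]]


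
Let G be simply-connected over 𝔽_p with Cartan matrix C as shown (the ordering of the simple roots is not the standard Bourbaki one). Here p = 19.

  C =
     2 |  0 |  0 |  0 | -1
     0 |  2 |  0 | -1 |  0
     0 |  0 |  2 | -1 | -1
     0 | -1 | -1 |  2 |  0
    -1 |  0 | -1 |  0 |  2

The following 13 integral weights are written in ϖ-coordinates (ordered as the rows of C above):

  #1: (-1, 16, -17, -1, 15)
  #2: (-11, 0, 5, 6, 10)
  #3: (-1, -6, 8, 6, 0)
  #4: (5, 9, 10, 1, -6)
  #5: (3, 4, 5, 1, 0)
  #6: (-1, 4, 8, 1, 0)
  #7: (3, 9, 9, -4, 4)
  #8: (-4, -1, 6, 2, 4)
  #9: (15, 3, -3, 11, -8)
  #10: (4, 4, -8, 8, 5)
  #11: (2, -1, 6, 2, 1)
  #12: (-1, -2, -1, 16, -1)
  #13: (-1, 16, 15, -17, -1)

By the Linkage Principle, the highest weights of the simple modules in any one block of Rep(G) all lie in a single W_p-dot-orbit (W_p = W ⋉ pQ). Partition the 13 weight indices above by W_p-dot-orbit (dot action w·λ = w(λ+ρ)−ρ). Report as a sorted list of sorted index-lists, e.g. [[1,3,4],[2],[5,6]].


Root system A_5: the 5×5 matrix C matches after relabeling.

Each λ_j+ρ reduced to Ā_19; 5-tuples below use C's row order:

  [1] (0, 1, 0, 16, 0);  [2] (4, 5, 6, 2, 1);  [3] (0, 5, 9, 2, 1);  [4] (4, 5, 6, 2, 1);  [5] (4, 5, 6, 2, 1);  [6] (0, 5, 9, 2, 1);  [7] (3, 0, 7, 3, 2);  [8] (3, 0, 7, 3, 2);  [9] (3, 0, 7, 3, 2);  [10] (4, 5, 6, 2, 1);  [11] (3, 0, 7, 3, 2);  [12] (0, 1, 0, 16, 0);  [13] (0, 1, 0, 16, 0)

4 distinct reps among the 13 weights ⇒ 4 W_19-linkage classes:

[[1, 12, 13], [2, 4, 5, 10], [3, 6], [7, 8, 9, 11]]


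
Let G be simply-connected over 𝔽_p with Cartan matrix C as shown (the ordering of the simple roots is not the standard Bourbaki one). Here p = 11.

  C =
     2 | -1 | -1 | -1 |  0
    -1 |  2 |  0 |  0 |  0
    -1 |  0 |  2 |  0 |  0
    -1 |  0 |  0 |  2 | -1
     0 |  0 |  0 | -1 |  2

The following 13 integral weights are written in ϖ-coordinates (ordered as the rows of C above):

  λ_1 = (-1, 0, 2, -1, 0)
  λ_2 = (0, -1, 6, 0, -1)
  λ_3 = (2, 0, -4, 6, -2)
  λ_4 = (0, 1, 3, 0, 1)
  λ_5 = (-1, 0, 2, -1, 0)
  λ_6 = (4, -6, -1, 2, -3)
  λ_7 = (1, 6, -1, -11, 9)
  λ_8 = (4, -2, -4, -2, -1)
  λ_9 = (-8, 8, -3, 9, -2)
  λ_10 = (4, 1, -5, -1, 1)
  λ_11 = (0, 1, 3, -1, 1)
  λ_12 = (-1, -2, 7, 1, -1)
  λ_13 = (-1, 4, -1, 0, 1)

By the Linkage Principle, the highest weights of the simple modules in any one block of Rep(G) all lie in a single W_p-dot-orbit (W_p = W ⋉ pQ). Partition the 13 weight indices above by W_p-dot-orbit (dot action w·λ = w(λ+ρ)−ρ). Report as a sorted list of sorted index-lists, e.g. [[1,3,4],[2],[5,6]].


D_5 Cartan matrix, 5 simple roots permuted; ρ=(1,1,1,1,1).

W_11-reps of the 13 weights in Ā_11 (same 5-coord order as C):

  λ_1+ρ ↦ (0, 1, 3, 0, 1) · λ_2+ρ ↦ (1, 0, 7, 1, 0) · λ_3+ρ ↦ (0, 1, 3, 0, 1) · λ_4+ρ ↦ (1, 2, 4, 0, 2) · λ_5+ρ ↦ (0, 1, 3, 0, 1) · λ_6+ρ ↦ (0, 5, 0, 1, 2) · λ_7+ρ ↦ (1, 0, 7, 1, 0) · λ_8+ρ ↦ (0, 1, 3, 0, 1) · λ_9+ρ ↦ (1, 0, 7, 1, 0) · λ_10+ρ ↦ (1, 2, 4, 0, 2) · λ_11+ρ ↦ (1, 2, 4, 0, 2) · λ_12+ρ ↦ (1, 0, 7, 1, 0) · λ_13+ρ ↦ (0, 5, 0, 1, 2)

Partition of {1..13} into 4 W_11-dot-orbits:

[[1, 3, 5, 8], [2, 7, 9, 12], [4, 10, 11], [6, 13]]


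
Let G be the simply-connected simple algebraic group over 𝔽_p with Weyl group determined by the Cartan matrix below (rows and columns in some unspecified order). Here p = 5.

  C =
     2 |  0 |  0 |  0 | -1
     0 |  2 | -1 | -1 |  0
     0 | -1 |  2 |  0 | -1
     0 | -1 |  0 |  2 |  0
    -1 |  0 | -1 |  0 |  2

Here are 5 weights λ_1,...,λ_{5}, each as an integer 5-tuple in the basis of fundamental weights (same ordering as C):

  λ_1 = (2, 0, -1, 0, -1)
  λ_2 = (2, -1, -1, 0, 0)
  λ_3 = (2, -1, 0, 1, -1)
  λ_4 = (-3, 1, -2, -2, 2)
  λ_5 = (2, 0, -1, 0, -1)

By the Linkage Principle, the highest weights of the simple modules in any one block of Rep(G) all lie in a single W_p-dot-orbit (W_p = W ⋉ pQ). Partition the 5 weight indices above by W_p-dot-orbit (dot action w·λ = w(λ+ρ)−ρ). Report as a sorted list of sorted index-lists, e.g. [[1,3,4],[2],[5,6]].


Cartan matrix: type A_5 (|W|=720); un-permuting the 5 rows.

Alcove-folded reps (p=5, 5 weights, presented ϖ-order):

  [1] (3, 1, 0, 1, 0) · [2] (3, 0, 0, 1, 1) · [3] (2, 0, 1, 1, 0) · [4] (2, 0, 1, 1, 0) · [5] (3, 1, 0, 1, 0)

The 5 indices split into 3 linkage classes (same alcove rep ⇔ same W_5-dot-orbit):

[[1, 5], [2], [3, 4]]


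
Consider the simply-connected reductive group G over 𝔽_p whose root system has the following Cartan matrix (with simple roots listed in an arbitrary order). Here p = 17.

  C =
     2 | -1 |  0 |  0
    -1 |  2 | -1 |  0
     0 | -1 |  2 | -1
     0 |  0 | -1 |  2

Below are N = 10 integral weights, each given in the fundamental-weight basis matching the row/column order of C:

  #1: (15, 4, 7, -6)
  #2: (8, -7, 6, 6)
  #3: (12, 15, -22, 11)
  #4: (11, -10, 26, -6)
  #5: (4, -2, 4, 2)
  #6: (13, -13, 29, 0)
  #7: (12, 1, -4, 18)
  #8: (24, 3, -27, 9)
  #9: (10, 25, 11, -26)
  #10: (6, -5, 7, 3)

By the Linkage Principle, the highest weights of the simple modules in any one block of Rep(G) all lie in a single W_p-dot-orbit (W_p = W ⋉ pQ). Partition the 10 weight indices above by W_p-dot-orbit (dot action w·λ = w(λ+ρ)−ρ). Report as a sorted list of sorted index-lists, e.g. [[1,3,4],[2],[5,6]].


Cartan matrix: type A_4 (|W|=120); un-permuting the 4 rows.

Ā_17 reps of the 10 weights (A_4, coords as presented):

  λ_1+ρ ↦ (4, 1, 4, 3);  λ_2+ρ ↦ (3, 6, 1, 7);  λ_3+ρ ↦ (4, 1, 4, 3);  λ_4+ρ ↦ (4, 1, 4, 3);  λ_5+ρ ↦ (4, 1, 4, 3);  λ_6+ρ ↦ (1, 1, 1, 2);  λ_7+ρ ↦ (1, 1, 1, 2);  λ_8+ρ ↦ (4, 1, 4, 3);  λ_9+ρ ↦ (3, 4, 4, 4);  λ_10+ρ ↦ (3, 4, 4, 4)

Partition of {1..10} into 4 W_17-dot-orbits:

[[1, 3, 4, 5, 8], [2], [6, 7], [9, 10]]


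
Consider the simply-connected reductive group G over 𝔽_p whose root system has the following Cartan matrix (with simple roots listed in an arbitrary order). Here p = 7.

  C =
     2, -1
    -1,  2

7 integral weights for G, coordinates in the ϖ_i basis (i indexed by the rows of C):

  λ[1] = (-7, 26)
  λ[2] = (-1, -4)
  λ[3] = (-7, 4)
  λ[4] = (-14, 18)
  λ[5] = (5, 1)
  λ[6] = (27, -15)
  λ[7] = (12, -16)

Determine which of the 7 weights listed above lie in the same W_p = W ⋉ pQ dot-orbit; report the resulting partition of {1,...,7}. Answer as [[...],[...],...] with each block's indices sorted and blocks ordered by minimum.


A_2 Cartan matrix, 2 simple roots permuted; ρ=(1,1).

W_7-reps of the 7 weights in Ā_7 (same 2-coord order as C):

  1: (6, 0);  2: (3, 0);  3: (5, 1);  4: (5, 1);  5: (5, 1);  6: (0, 0);  7: (5, 1)

Grouping the 7 weights by Ā_7-representative: 4 linkage classes.

[[1], [2], [3, 4, 5, 7], [6]]


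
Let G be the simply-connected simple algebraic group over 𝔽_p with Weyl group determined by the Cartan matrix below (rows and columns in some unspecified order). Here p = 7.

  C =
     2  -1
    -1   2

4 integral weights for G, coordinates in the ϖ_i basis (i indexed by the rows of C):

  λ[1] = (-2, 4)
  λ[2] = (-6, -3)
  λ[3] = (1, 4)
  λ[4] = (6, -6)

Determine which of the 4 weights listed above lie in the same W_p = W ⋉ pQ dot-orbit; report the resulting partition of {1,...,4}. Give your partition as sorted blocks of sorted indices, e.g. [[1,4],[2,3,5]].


C ↔ A_2 under row/col permutation; |W(A_2)| = 6.

Folding the 4 weights λ_j+ρ into Ā_7 (reps in the given 2-coord order):

  λ_1 → (1, 4)
  λ_2 → (2, 5)
  λ_3 → (2, 5)
  λ_4 → (2, 5)

Partition of {1..4} into 2 W_7-dot-orbits:

[[1], [2, 3, 4]]


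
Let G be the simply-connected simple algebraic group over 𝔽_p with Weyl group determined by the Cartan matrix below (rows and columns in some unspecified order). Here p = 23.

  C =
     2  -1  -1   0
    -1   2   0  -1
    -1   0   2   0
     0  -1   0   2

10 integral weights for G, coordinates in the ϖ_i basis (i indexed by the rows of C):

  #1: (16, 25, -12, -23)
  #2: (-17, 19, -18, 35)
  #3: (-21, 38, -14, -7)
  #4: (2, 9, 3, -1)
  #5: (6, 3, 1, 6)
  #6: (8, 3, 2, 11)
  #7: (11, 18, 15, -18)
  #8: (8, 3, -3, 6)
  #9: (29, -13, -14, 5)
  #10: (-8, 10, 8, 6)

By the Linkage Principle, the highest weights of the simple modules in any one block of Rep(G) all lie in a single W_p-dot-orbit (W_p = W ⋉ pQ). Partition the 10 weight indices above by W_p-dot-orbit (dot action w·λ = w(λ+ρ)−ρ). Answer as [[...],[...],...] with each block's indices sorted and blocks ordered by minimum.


Cartan matrix: type A_4 (|W|=120); un-permuting the 4 rows.

Folding the 10 weights λ_j+ρ into Ā_23 (reps in the given 4-coord order):

  [1] (3, 1, 6, 2)
  [2] (3, 10, 4, 0)
  [3] (3, 10, 4, 0)
  [4] (3, 10, 4, 0)
  [5] (7, 4, 2, 7)
  [6] (7, 4, 2, 7)
  [7] (1, 4, 7, 2)
  [8] (7, 4, 2, 7)
  [9] (5, 5, 6, 1)
  [10] (7, 4, 2, 7)

Linkage partition of the 10 weights (5 classes, p=23):

[[1], [2, 3, 4], [5, 6, 8, 10], [7], [9]]


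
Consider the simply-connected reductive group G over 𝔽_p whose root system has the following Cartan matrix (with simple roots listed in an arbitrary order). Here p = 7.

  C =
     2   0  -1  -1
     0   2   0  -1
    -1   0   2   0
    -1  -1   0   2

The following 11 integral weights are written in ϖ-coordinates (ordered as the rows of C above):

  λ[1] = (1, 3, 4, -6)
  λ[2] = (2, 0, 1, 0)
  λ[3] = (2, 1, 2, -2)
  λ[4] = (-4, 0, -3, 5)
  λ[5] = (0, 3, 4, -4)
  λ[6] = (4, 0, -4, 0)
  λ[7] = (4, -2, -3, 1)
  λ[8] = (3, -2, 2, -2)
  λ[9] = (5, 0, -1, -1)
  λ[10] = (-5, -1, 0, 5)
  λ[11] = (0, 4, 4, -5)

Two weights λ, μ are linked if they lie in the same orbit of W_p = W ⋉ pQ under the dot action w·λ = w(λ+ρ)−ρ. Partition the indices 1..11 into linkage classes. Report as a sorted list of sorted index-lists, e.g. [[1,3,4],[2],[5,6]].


Dynkin diagram of C (from the 6 off-diagonal −1 entries): A_4.

Each λ_j+ρ reduced to Ā_7; 4-tuples below use C's row order:

  λ_1 → (3, 1, 2, 1) · λ_2 → (3, 1, 2, 1) · λ_3 → (2, 1, 3, 1) · λ_4 → (2, 1, 3, 1) · λ_5 → (2, 1, 3, 1) · λ_6 → (2, 1, 3, 1) · λ_7 → (3, 1, 2, 1) · λ_8 → (2, 1, 3, 1) · λ_9 → (6, 1, 0, 0) · λ_10 → (1, 0, 3, 2) · λ_11 → (3, 1, 2, 1)

These 11 weights hit 4 W_7-dot-orbits; sizes (4, 5, 1, 1):

[[1, 2, 7, 11], [3, 4, 5, 6, 8], [9], [10]]


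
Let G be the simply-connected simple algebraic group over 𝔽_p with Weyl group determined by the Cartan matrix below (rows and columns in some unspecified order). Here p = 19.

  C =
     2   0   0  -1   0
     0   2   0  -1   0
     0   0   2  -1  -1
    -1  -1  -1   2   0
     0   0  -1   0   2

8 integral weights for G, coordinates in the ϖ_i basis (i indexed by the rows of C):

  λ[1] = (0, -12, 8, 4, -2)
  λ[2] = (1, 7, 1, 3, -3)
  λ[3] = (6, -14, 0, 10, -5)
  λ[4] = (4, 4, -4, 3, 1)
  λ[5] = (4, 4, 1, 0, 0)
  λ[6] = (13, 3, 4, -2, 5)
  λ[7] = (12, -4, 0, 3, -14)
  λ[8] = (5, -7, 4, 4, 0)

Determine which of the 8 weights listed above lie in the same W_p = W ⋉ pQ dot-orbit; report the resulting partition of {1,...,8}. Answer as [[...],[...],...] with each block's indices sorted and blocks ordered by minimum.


Dynkin diagram of C (from the 8 off-diagonal −1 entries): D_5.

Folding the 8 weights λ_j+ρ into Ā_19 (reps in the given 5-coord order):

  [1] (5, 5, 2, 1, 1) · [2] (2, 8, 1, 3, 1) · [3] (2, 8, 1, 3, 1) · [4] (5, 5, 2, 1, 1) · [5] (5, 5, 2, 1, 1) · [6] (5, 5, 2, 1, 1) · [7] (2, 8, 1, 3, 1) · [8] (5, 5, 2, 1, 1)

These 8 weights hit 2 W_19-dot-orbits; sizes (5, 3):

[[1, 4, 5, 6, 8], [2, 3, 7]]


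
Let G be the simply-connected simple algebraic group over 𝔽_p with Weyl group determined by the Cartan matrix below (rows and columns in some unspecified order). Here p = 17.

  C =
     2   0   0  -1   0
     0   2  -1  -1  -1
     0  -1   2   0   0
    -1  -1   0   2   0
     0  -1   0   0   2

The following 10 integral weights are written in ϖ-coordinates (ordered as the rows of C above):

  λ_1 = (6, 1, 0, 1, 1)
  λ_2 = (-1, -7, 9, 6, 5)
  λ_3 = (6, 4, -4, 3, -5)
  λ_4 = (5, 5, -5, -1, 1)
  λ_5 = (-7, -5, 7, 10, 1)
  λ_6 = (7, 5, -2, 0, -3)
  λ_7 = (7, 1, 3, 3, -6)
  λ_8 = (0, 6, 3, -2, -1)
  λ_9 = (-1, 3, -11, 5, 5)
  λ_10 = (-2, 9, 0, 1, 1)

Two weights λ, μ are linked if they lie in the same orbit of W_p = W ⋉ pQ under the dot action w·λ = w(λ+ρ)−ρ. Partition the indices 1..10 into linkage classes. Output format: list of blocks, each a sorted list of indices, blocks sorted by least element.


Root system D_5: the 5×5 matrix C matches after relabeling.

Each λ_j+ρ reduced to Ā_17; 5-tuples below use C's row order:

  λ_1 → (7, 2, 1, 1, 2);  λ_2 → (0, 6, 4, 0, 0);  λ_3 → (7, 2, 1, 1, 2);  λ_4 → (6, 2, 4, 0, 2);  λ_5 → (6, 2, 4, 0, 2);  λ_6 → (7, 2, 1, 1, 2);  λ_7 → (7, 2, 1, 1, 2);  λ_8 → (0, 6, 4, 0, 0);  λ_9 → (0, 6, 4, 0, 0);  λ_10 → (7, 2, 1, 1, 2)

Grouping the 10 weights by Ā_17-representative: 3 linkage classes.

[[1, 3, 6, 7, 10], [2, 8, 9], [4, 5]]


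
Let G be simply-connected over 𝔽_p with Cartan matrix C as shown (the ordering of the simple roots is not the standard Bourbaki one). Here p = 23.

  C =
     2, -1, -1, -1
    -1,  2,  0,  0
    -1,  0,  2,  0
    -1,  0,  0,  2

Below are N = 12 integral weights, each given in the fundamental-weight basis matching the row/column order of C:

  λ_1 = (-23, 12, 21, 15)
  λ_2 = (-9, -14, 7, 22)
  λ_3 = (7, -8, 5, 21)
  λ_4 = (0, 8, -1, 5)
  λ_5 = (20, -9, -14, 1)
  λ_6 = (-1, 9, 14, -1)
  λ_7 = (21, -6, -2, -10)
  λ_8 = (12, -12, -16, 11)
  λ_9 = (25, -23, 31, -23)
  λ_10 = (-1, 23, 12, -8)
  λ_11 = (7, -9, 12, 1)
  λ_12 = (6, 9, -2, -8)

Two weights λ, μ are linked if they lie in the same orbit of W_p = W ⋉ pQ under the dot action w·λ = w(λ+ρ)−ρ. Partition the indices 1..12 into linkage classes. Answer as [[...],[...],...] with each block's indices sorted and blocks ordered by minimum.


Dynkin diagram of C (from the 6 off-diagonal −1 entries): D_4.

Alcove-folded reps (p=23, 12 weights, presented ϖ-order):

    λ_1+ρ ↦ (1, 9, 0, 6)
    λ_2+ρ ↦ (0, 8, 13, 2)
    λ_3+ρ ↦ (0, 6, 7, 9)
    λ_4+ρ ↦ (1, 9, 0, 6)
    λ_5+ρ ↦ (0, 8, 13, 2)
    λ_6+ρ ↦ (0, 8, 13, 2)
    λ_7+ρ ↦ (1, 5, 1, 9)
    λ_8+ρ ↦ (8, 2, 2, 1)
    λ_9+ρ ↦ (3, 1, 9, 1)
    λ_10+ρ ↦ (1, 9, 0, 6)
    λ_11+ρ ↦ (0, 8, 13, 2)
    λ_12+ρ ↦ (1, 9, 0, 6)

These 12 weights hit 6 W_23-dot-orbits; sizes (4, 4, 1, 1, 1, 1):

[[1, 4, 10, 12], [2, 5, 6, 11], [3], [7], [8], [9]]


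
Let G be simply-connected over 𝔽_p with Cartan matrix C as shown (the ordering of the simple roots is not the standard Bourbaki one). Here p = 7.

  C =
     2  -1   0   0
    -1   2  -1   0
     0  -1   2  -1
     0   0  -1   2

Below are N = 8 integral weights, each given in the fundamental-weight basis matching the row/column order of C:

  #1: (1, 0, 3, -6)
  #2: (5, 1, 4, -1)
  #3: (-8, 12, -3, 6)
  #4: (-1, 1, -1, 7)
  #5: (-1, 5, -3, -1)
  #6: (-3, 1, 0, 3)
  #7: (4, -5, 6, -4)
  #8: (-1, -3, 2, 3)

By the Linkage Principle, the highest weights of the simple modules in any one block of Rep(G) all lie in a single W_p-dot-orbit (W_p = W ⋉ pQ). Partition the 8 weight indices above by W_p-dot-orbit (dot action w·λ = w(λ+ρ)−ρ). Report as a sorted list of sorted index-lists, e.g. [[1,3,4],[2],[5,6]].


C ↔ A_4 under row/col permutation; |W(A_4)| = 120.

Each λ_j+ρ reduced to Ā_7; 4-tuples below use C's row order:

  λ_1+ρ ↦ (2, 0, 1, 4) · λ_2+ρ ↦ (0, 1, 1, 5) · λ_3+ρ ↦ (0, 4, 0, 2) · λ_4+ρ ↦ (2, 0, 1, 4) · λ_5+ρ ↦ (0, 4, 0, 2) · λ_6+ρ ↦ (2, 0, 1, 4) · λ_7+ρ ↦ (0, 4, 0, 2) · λ_8+ρ ↦ (2, 0, 1, 4)

These 8 weights hit 3 W_7-dot-orbits; sizes (4, 1, 3):

[[1, 4, 6, 8], [2], [3, 5, 7]]


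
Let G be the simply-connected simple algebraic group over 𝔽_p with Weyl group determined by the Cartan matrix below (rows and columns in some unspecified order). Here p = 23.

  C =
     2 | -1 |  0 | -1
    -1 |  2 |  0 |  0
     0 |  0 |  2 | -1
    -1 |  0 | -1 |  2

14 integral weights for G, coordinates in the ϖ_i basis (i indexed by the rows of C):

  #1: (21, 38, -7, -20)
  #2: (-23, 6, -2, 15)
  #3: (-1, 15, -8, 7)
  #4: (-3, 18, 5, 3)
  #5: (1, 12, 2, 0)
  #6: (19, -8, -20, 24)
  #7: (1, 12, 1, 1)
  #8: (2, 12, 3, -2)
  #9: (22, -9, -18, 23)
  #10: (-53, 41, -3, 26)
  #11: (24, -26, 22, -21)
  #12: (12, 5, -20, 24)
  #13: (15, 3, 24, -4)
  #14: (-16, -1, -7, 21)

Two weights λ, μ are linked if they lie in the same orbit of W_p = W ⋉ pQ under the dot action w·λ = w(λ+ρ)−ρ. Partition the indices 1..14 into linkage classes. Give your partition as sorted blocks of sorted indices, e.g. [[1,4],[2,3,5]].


Cartan matrix: type A_4 (|W|=120); un-permuting the 4 rows.

Each λ_j+ρ reduced to Ā_23; 4-tuples below use C's row order:

  λ_1+ρ ↦ (2, 13, 3, 1);  λ_2+ρ ↦ (0, 15, 6, 1);  λ_3+ρ ↦ (0, 15, 6, 1);  λ_4+ρ ↦ (2, 13, 2, 2);  λ_5+ρ ↦ (2, 13, 3, 1);  λ_6+ρ ↦ (2, 13, 3, 1);  λ_7+ρ ↦ (2, 13, 2, 2);  λ_8+ρ ↦ (2, 13, 3, 1);  λ_9+ρ ↦ (0, 15, 6, 1);  λ_10+ρ ↦ (2, 13, 2, 2);  λ_11+ρ ↦ (18, 0, 0, 2);  λ_12+ρ ↦ (2, 13, 2, 2);  λ_13+ρ ↦ (2, 13, 3, 1);  λ_14+ρ ↦ (0, 15, 6, 1)

Partition of {1..14} into 4 W_23-dot-orbits:

[[1, 5, 6, 8, 13], [2, 3, 9, 14], [4, 7, 10, 12], [11]]


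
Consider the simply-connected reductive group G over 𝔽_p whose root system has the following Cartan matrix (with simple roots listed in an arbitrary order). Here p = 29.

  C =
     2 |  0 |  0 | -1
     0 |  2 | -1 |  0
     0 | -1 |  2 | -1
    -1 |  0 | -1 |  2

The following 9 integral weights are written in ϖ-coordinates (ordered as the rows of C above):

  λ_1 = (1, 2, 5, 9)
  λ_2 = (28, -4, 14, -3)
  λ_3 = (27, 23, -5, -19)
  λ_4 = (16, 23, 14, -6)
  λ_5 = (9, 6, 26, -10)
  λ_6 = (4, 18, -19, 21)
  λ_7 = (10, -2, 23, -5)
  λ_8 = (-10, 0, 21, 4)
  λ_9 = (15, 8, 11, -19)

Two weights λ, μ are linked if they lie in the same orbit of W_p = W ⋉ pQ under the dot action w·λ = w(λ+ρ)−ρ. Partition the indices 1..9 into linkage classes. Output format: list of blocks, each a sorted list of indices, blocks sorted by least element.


Type A_4, rank 4, |W|=120; reorder rows/cols to standard.

λ_j+ρ reflected into Ā_29 (⟨·,θ^∨⟩≤29); 4-tuples as given:

  λ_1+ρ ↦ (2, 3, 6, 10) · λ_2+ρ ↦ (14, 10, 0, 2) · λ_3+ρ ↦ (5, 1, 18, 4) · λ_4+ρ ↦ (5, 2, 5, 5) · λ_5+ρ ↦ (5, 1, 18, 4) · λ_6+ρ ↦ (5, 1, 18, 4) · λ_7+ρ ↦ (5, 1, 18, 4) · λ_8+ρ ↦ (5, 1, 18, 4) · λ_9+ρ ↦ (2, 3, 6, 10)

Partition of {1..9} into 4 W_29-dot-orbits:

[[1, 9], [2], [3, 5, 6, 7, 8], [4]]


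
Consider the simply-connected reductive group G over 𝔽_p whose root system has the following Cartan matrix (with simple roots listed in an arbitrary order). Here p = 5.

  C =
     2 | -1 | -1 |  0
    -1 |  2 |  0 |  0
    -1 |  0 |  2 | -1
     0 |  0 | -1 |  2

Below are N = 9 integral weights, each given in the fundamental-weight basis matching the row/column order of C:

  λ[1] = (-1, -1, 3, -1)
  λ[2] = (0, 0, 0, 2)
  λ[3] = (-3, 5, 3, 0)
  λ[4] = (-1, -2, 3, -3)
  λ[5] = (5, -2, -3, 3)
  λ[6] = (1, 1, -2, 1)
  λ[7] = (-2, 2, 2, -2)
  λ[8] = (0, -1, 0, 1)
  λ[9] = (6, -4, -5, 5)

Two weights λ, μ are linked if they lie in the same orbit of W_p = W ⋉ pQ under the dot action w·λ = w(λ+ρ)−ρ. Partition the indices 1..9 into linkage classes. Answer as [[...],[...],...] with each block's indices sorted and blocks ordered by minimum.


Cartan matrix: type A_4 (|W|=120); un-permuting the 4 rows.

Each λ_j+ρ reduced to Ā_5; 4-tuples below use C's row order:

    λ_1 → (0, 0, 4, 0)
    λ_2 → (1, 0, 1, 2)
    λ_3 → (1, 0, 1, 2)
    λ_4 → (1, 0, 1, 2)
    λ_5 → (1, 2, 1, 1)
    λ_6 → (1, 2, 1, 1)
    λ_7 → (1, 2, 1, 1)
    λ_8 → (1, 0, 1, 2)
    λ_9 → (1, 0, 1, 2)

Partition of {1..9} into 3 W_5-dot-orbits:

[[1], [2, 3, 4, 8, 9], [5, 6, 7]]


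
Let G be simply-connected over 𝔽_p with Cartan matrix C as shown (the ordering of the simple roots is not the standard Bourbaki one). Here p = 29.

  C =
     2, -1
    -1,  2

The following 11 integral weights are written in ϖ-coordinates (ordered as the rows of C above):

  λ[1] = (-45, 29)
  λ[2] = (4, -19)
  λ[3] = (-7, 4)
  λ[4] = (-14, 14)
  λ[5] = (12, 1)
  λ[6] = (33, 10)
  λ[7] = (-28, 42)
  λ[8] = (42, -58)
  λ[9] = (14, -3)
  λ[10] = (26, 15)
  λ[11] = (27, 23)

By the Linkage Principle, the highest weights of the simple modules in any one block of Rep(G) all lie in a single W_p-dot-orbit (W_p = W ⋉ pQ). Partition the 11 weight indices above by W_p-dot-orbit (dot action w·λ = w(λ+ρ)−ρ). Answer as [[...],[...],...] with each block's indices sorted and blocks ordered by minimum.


C ↔ A_2 under row/col permutation; |W(A_2)| = 6.

Ā_29 reps of the 11 weights (A_2, coords as presented):

  1: (14, 1)
  2: (13, 5)
  3: (5, 1)
  4: (13, 2)
  5: (13, 2)
  6: (13, 5)
  7: (13, 2)
  8: (14, 1)
  9: (13, 2)
  10: (13, 2)
  11: (5, 1)

4 distinct reps among the 11 weights ⇒ 4 W_29-linkage classes:

[[1, 8], [2, 6], [3, 11], [4, 5, 7, 9, 10]]


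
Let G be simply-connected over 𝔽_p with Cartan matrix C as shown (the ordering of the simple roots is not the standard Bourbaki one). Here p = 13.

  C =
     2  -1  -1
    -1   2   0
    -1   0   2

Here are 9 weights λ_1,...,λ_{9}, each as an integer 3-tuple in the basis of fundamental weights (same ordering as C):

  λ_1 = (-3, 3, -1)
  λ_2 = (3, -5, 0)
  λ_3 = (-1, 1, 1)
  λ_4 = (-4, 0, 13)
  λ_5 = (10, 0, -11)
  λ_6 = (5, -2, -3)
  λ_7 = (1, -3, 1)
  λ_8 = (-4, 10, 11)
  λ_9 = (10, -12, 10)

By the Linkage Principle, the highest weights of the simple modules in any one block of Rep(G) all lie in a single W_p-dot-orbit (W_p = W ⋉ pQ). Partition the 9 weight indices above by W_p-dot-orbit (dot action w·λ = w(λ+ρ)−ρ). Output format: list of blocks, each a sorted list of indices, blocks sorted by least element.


Dynkin diagram of C (from the 4 off-diagonal −1 entries): A_3.

Each λ_j+ρ reduced to Ā_13; 3-tuples below use C's row order:

  1: (0, 2, 2);  2: (0, 4, 1);  3: (0, 2, 2);  4: (1, 1, 10);  5: (1, 1, 10);  6: (3, 1, 2);  7: (0, 2, 2);  8: (3, 1, 2);  9: (0, 2, 2)

The 9 indices split into 4 linkage classes (same alcove rep ⇔ same W_13-dot-orbit):

[[1, 3, 7, 9], [2], [4, 5], [6, 8]]


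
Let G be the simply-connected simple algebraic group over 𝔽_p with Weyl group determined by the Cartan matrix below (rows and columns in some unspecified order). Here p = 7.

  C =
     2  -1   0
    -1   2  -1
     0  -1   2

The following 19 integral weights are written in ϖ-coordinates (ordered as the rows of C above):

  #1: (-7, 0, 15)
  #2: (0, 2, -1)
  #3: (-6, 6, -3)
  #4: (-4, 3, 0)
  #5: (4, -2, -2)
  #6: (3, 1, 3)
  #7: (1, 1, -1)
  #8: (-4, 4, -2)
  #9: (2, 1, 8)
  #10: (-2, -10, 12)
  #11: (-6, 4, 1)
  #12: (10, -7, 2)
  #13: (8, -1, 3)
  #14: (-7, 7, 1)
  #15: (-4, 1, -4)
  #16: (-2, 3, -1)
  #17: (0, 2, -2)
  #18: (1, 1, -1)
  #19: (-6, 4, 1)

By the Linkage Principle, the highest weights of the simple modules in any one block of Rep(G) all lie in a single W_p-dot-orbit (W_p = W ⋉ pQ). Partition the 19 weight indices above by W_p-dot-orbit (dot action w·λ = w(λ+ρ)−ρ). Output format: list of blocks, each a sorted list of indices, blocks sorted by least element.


C ↔ A_3 under row/col permutation; |W(A_3)| = 24.

Folding the 19 weights λ_j+ρ into Ā_7 (reps in the given 3-coord order):

  λ_1+ρ ↦ (3, 1, 1);  λ_2+ρ ↦ (1, 3, 0);  λ_3+ρ ↦ (5, 0, 2);  λ_4+ρ ↦ (3, 1, 1);  λ_5+ρ ↦ (3, 1, 1);  λ_6+ρ ↦ (1, 2, 1);  λ_7+ρ ↦ (2, 2, 0);  λ_8+ρ ↦ (3, 1, 1);  λ_9+ρ ↦ (2, 2, 0);  λ_10+ρ ↦ (1, 2, 1);  λ_11+ρ ↦ (5, 0, 2);  λ_12+ρ ↦ (1, 2, 1);  λ_13+ρ ↦ (1, 2, 0);  λ_14+ρ ↦ (3, 1, 1);  λ_15+ρ ↦ (1, 2, 1);  λ_16+ρ ↦ (1, 3, 0);  λ_17+ρ ↦ (1, 2, 1);  λ_18+ρ ↦ (2, 2, 0);  λ_19+ρ ↦ (5, 0, 2)

6 distinct reps among the 19 weights ⇒ 6 W_7-linkage classes:

[[1, 4, 5, 8, 14], [2, 16], [3, 11, 19], [6, 10, 12, 15, 17], [7, 9, 18], [13]]


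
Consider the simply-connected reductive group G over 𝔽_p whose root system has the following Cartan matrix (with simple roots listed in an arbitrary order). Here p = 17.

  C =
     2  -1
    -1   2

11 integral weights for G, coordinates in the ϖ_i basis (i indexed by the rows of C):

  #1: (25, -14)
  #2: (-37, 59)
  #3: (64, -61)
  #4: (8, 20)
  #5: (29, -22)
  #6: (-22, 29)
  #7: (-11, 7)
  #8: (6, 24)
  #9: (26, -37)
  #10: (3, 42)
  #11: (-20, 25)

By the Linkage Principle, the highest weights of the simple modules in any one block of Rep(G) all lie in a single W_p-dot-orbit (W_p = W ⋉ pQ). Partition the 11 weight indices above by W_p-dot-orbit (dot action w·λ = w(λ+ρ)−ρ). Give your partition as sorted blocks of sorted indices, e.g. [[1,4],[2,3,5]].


Cartan matrix: type A_2 (|W|=6); un-permuting the 2 rows.

Folding the 11 weights λ_j+ρ into Ā_17 (reps in the given 2-coord order):

  1: (4, 4)
  2: (8, 2)
  3: (5, 9)
  4: (4, 4)
  5: (4, 4)
  6: (4, 4)
  7: (8, 2)
  8: (8, 2)
  9: (8, 2)
  10: (4, 4)
  11: (8, 2)

Grouping the 11 weights by Ā_17-representative: 3 linkage classes.

[[1, 4, 5, 6, 10], [2, 7, 8, 9, 11], [3]]


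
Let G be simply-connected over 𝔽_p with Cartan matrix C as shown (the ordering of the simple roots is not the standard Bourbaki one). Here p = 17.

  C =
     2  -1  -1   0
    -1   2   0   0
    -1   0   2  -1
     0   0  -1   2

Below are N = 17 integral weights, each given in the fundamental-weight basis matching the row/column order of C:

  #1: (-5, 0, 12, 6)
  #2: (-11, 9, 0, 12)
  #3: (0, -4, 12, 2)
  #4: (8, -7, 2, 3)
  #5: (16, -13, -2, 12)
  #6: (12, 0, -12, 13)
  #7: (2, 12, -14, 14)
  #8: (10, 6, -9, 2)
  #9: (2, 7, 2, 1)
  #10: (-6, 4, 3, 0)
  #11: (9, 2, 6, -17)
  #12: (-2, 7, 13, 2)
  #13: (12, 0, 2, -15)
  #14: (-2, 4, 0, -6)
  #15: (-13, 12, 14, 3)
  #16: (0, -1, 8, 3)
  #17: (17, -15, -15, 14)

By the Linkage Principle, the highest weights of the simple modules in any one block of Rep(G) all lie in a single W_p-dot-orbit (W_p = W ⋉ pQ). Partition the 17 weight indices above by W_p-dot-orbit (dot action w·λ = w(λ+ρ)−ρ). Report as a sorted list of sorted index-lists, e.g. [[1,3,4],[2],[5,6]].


Cartan matrix: type A_4 (|W|=120); un-permuting the 4 rows.

Ā_17 reps of the 17 weights (A_4, coords as presented):

  [1] (1, 0, 9, 4);  [2] (1, 0, 9, 4);  [3] (2, 1, 11, 3);  [4] (3, 6, 3, 4);  [5] (4, 0, 1, 0);  [6] (2, 1, 11, 3);  [7] (10, 2, 3, 1);  [8] (3, 6, 3, 4);  [9] (3, 8, 3, 2);  [10] (4, 0, 1, 0);  [11] (1, 0, 9, 4);  [12] (1, 0, 9, 4);  [13] (2, 1, 11, 3);  [14] (4, 0, 1, 0);  [15] (10, 2, 3, 1);  [16] (1, 0, 9, 4);  [17] (10, 2, 3, 1)

6 distinct reps among the 17 weights ⇒ 6 W_17-linkage classes:

[[1, 2, 11, 12, 16], [3, 6, 13], [4, 8], [5, 10, 14], [7, 15, 17], [9]]


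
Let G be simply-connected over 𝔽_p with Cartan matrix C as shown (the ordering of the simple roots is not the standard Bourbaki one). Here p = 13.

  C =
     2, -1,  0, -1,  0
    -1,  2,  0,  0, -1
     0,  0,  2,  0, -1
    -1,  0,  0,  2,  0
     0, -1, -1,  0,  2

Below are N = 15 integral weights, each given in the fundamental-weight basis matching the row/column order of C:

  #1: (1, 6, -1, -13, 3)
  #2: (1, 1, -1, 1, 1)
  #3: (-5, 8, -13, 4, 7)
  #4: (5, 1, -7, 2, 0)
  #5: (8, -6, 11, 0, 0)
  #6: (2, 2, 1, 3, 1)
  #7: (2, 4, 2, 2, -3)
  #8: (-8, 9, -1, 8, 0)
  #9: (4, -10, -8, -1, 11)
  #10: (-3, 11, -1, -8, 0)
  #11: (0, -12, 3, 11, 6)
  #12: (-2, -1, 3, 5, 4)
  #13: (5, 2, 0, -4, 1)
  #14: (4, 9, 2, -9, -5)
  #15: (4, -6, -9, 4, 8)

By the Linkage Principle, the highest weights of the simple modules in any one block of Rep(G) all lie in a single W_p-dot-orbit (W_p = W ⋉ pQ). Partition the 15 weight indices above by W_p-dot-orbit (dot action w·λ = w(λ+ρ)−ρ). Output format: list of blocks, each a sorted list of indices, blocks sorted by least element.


Cartan matrix: type A_5 (|W|=720); un-permuting the 5 rows.

Alcove-folded reps (p=13, 15 weights, presented ϖ-order):

  1: (7, 3, 0, 2, 1);  2: (2, 2, 0, 2, 2);  3: (0, 1, 3, 4, 4);  4: (3, 3, 1, 3, 2);  5: (0, 1, 3, 4, 4);  6: (3, 3, 1, 3, 2);  7: (3, 3, 1, 3, 2);  8: (7, 3, 0, 2, 1);  9: (0, 1, 3, 4, 4);  10: (7, 3, 0, 2, 1);  11: (7, 3, 0, 2, 1);  12: (0, 1, 3, 4, 4);  13: (3, 3, 1, 3, 2);  14: (3, 3, 1, 3, 2);  15: (0, 1, 3, 4, 4)

Grouping the 15 weights by Ā_13-representative: 4 linkage classes.

[[1, 8, 10, 11], [2], [3, 5, 9, 12, 15], [4, 6, 7, 13, 14]]


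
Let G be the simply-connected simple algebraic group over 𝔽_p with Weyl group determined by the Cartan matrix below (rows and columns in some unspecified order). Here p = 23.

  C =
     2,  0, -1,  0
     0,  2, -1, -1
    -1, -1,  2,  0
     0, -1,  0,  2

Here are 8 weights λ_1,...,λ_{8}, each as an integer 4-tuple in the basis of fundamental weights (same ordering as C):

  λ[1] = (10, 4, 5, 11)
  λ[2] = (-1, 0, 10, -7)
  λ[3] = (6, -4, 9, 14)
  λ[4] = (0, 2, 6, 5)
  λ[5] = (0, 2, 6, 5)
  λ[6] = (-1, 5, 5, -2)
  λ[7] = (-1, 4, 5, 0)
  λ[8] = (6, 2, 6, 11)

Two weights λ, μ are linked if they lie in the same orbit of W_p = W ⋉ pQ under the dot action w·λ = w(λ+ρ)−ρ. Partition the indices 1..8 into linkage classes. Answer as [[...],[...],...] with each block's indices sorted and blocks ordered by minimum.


Dynkin diagram of C (from the 6 off-diagonal −1 entries): A_4.

λ_j+ρ reflected into Ā_23 (⟨·,θ^∨⟩≤23); 4-tuples as given:

  λ_1+ρ ↦ (0, 5, 6, 1);  λ_2+ρ ↦ (0, 5, 6, 1);  λ_3+ρ ↦ (1, 3, 7, 6);  λ_4+ρ ↦ (1, 3, 7, 6);  λ_5+ρ ↦ (1, 3, 7, 6);  λ_6+ρ ↦ (0, 5, 6, 1);  λ_7+ρ ↦ (0, 5, 6, 1);  λ_8+ρ ↦ (1, 3, 7, 6)

2 distinct reps among the 8 weights ⇒ 2 W_23-linkage classes:

[[1, 2, 6, 7], [3, 4, 5, 8]]


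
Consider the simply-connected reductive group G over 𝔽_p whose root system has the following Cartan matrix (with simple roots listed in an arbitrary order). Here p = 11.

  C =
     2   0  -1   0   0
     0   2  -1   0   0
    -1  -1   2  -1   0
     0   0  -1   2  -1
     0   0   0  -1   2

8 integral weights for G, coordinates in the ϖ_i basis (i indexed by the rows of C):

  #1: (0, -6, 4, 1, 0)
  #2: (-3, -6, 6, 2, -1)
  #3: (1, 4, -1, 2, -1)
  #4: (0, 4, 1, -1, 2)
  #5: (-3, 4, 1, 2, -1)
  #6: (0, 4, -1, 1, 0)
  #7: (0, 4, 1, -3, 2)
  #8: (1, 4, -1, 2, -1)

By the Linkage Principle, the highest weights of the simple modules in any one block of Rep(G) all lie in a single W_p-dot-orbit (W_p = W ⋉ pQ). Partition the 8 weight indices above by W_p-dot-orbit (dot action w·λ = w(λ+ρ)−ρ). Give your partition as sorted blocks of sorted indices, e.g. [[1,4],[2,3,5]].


D_5 Cartan matrix, 5 simple roots permuted; ρ=(1,1,1,1,1).

Ā_11 reps of the 8 weights (D_5, coords as presented):

    λ_1+ρ ↦ (1, 5, 0, 2, 1)
    λ_2+ρ ↦ (2, 5, 0, 1, 0)
    λ_3+ρ ↦ (2, 5, 0, 1, 0)
    λ_4+ρ ↦ (1, 5, 0, 2, 1)
    λ_5+ρ ↦ (2, 5, 0, 1, 0)
    λ_6+ρ ↦ (1, 5, 0, 2, 1)
    λ_7+ρ ↦ (1, 5, 0, 2, 1)
    λ_8+ρ ↦ (2, 5, 0, 1, 0)

2 distinct reps among the 8 weights ⇒ 2 W_11-linkage classes:

[[1, 4, 6, 7], [2, 3, 5, 8]]


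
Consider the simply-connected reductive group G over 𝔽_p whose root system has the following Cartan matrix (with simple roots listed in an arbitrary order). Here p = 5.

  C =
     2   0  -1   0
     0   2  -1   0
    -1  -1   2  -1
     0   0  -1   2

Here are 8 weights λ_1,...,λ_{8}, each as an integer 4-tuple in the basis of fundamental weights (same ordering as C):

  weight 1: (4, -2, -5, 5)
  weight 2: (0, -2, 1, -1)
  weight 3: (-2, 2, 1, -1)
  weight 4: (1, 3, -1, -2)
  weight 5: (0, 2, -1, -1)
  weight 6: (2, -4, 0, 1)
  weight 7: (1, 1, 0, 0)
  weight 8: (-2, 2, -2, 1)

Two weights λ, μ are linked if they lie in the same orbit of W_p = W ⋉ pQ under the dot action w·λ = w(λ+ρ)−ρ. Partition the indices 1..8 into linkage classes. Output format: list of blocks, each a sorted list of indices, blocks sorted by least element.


D_4 Cartan matrix, 4 simple roots permuted; ρ=(1,1,1,1).

Each λ_j+ρ reduced to Ā_5; 4-tuples below use C's row order:

  λ_1+ρ ↦ (1, 3, 0, 0);  λ_2+ρ ↦ (1, 1, 1, 0);  λ_3+ρ ↦ (1, 3, 0, 0);  λ_4+ρ ↦ (1, 3, 0, 0);  λ_5+ρ ↦ (1, 3, 0, 0);  λ_6+ρ ↦ (1, 1, 1, 0);  λ_7+ρ ↦ (1, 1, 1, 0);  λ_8+ρ ↦ (1, 1, 1, 0)

These 8 weights hit 2 W_5-dot-orbits; sizes (4, 4):

[[1, 3, 4, 5], [2, 6, 7, 8]]


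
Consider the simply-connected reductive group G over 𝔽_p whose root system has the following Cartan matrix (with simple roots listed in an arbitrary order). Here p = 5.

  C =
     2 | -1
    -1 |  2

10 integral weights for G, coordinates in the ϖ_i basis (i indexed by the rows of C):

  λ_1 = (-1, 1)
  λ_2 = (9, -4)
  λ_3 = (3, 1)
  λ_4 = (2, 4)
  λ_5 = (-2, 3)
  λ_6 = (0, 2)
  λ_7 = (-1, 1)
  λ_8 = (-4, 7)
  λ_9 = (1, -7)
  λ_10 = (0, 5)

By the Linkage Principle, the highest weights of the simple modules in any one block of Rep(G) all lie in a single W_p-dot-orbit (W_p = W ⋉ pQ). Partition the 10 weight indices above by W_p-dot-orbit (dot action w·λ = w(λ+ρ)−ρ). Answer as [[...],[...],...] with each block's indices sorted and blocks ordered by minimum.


A_2 Cartan matrix, 2 simple roots permuted; ρ=(1,1).

Alcove-folded reps (p=5, 10 weights, presented ϖ-order):

  λ_1+ρ ↦ (0, 2);  λ_2+ρ ↦ (0, 2);  λ_3+ρ ↦ (3, 1);  λ_4+ρ ↦ (0, 2);  λ_5+ρ ↦ (1, 3);  λ_6+ρ ↦ (1, 3);  λ_7+ρ ↦ (0, 2);  λ_8+ρ ↦ (0, 2);  λ_9+ρ ↦ (3, 1);  λ_10+ρ ↦ (1, 3)

3 distinct reps among the 10 weights ⇒ 3 W_5-linkage classes:

[[1, 2, 4, 7, 8], [3, 9], [5, 6, 10]]


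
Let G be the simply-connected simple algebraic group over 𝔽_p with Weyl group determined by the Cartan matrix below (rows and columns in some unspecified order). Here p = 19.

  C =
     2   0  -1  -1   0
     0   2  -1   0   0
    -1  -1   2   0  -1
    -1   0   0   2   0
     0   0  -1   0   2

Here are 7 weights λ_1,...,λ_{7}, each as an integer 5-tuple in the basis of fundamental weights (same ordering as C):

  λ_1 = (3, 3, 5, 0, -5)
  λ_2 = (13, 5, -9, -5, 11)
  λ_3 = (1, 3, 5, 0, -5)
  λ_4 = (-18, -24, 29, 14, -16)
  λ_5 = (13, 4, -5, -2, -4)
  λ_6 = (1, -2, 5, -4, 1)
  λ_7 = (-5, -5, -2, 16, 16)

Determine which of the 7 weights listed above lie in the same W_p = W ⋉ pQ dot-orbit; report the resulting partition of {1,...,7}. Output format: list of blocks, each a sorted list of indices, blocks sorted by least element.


Dynkin diagram of C (from the 8 off-diagonal −1 entries): D_5.

Each λ_j+ρ reduced to Ā_19; 5-tuples below use C's row order:

    1: (2, 4, 2, 1, 4)
    2: (4, 2, 1, 1, 4)
    3: (2, 4, 2, 1, 4)
    4: (2, 4, 2, 1, 4)
    5: (4, 2, 1, 1, 4)
    6: (1, 1, 4, 2, 2)
    7: (1, 1, 4, 2, 2)

Grouping the 7 weights by Ā_19-representative: 3 linkage classes.

[[1, 3, 4], [2, 5], [6, 7]]


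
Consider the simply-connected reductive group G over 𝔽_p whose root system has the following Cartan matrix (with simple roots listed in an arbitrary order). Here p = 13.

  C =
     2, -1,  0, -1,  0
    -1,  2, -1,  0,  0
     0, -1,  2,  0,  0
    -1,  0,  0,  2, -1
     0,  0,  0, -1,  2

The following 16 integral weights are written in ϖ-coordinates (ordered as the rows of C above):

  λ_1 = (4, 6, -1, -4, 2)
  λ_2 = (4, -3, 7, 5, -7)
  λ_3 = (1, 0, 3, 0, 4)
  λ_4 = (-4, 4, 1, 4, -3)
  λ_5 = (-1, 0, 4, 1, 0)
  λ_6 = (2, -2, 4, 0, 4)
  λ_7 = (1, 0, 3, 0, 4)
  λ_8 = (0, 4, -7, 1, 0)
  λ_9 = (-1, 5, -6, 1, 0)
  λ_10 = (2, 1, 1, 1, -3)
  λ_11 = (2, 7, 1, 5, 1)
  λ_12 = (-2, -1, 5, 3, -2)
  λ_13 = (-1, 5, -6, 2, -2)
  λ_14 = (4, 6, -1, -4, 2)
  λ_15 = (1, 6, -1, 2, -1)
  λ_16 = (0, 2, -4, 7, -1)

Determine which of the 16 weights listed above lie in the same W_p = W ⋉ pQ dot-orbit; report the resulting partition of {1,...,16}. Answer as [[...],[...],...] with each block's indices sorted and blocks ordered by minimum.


Cartan matrix: type A_5 (|W|=720); un-permuting the 5 rows.

W_13-reps of the 16 weights in Ā_13 (same 5-coord order as C):

  [1] (2, 7, 0, 3, 0) · [2] (3, 2, 2, 0, 2) · [3] (2, 1, 4, 1, 5) · [4] (3, 2, 2, 0, 2) · [5] (0, 1, 5, 2, 1) · [6] (2, 1, 4, 1, 5) · [7] (2, 1, 4, 1, 5) · [8] (0, 1, 5, 2, 1) · [9] (0, 1, 5, 2, 1) · [10] (3, 2, 2, 0, 2) · [11] (3, 2, 2, 0, 2) · [12] (0, 1, 5, 2, 1) · [13] (0, 1, 5, 2, 1) · [14] (2, 7, 0, 3, 0) · [15] (2, 7, 0, 3, 0) · [16] (1, 0, 3, 8, 0)

Grouping the 16 weights by Ā_13-representative: 5 linkage classes.

[[1, 14, 15], [2, 4, 10, 11], [3, 6, 7], [5, 8, 9, 12, 13], [16]]
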